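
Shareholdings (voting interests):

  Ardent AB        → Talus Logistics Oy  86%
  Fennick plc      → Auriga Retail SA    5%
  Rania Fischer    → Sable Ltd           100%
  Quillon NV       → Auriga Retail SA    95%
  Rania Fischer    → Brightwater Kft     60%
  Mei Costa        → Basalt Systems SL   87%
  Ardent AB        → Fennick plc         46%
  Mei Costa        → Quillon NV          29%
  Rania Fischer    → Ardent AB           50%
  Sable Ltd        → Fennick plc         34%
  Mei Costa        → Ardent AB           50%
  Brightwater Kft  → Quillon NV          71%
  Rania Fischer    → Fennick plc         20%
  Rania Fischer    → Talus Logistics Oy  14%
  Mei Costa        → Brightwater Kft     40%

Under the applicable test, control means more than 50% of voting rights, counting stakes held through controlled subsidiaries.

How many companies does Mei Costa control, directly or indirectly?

Mei holds 87% of Basalt, so Mei controls Basalt.
No other company's threshold is met.
Mei controls 1 company.

1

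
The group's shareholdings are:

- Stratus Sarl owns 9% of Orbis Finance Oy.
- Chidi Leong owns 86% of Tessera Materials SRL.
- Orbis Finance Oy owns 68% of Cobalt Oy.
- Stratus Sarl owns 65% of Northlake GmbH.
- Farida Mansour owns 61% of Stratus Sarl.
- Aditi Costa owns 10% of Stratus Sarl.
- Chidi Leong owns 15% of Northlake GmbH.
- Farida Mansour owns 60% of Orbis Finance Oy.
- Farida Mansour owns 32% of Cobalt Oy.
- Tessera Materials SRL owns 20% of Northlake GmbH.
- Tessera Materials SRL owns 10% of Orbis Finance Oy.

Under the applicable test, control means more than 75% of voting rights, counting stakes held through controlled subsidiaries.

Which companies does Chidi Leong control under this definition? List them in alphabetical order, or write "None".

Chidi holds 86% of Tessera, so Chidi controls Tessera.
No other company's threshold is met.

Tessera Materials SRL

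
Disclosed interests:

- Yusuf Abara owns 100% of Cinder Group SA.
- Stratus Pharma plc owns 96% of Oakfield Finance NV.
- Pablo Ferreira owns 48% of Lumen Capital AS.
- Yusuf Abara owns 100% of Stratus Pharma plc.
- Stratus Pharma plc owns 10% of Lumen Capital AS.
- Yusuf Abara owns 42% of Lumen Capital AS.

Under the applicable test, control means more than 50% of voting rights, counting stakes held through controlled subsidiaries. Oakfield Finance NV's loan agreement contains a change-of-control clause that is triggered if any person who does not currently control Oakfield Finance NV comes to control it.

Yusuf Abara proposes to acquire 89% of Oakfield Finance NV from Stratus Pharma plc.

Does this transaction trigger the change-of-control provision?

No

The purchase adds only to Yusuf's holdings (Stratus's stake shrinks), so Yusuf is the only person who could newly come to control Oakfield.
Yusuf holds 100% of Stratus, so Yusuf controls Stratus.
Stratus holds 96% of Oakfield, so Yusuf controls Oakfield.
So Yusuf already controls Oakfield before the transaction.
After the purchase, Yusuf holds 89% of Oakfield directly, and Stratus's stake falls to 7%.
Yusuf controlled Oakfield already, so this is not a new person acquiring control; every other person's position is unchanged or reduced.
No new person acquires control, so the clause is not triggered.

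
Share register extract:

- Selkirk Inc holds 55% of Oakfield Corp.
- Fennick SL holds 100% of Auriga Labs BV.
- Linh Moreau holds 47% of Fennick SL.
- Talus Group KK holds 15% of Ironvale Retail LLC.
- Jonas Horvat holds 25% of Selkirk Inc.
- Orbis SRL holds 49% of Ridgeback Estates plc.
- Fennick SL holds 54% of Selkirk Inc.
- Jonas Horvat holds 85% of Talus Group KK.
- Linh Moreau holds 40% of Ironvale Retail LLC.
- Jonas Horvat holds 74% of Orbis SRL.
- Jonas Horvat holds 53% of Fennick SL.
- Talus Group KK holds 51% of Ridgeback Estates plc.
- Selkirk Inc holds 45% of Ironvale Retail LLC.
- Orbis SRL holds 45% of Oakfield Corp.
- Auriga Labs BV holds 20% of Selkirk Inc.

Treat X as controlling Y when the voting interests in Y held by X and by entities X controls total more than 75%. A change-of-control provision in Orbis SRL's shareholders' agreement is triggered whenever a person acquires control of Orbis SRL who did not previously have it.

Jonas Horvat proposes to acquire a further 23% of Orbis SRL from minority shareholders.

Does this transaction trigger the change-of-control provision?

Yes

The purchase changes only Jonas's holdings, so Jonas is the only person who could newly come to control Orbis.
Jonas holds 85% of Talus, so Jonas controls Talus.
In Orbis, Jonas's side holds only 74%, not > 75%.
So before the transaction, Jonas does not control Orbis.
After the purchase, Jonas's direct stake in Orbis rises to 74% + 23% = 97%.
Jonas holds 97% of Orbis, so Jonas controls Orbis.
Jonas did not control Orbis before and does after, so the clause is triggered.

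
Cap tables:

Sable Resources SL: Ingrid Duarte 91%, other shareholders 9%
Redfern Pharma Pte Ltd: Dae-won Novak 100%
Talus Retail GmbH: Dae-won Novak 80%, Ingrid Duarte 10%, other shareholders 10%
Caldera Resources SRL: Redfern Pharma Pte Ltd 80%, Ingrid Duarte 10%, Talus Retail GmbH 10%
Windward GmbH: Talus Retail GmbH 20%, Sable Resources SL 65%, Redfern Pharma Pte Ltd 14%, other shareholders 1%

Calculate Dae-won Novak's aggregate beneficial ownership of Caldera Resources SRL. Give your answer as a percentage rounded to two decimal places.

Dae-won reaches Caldera along 2 paths.
Via Redfern: 100% × 80% = 80%.
Via Talus: 80% × 10% = 8%.
Total: 80% + 8% = 88%.
Rounded: 88.00%.

88.00%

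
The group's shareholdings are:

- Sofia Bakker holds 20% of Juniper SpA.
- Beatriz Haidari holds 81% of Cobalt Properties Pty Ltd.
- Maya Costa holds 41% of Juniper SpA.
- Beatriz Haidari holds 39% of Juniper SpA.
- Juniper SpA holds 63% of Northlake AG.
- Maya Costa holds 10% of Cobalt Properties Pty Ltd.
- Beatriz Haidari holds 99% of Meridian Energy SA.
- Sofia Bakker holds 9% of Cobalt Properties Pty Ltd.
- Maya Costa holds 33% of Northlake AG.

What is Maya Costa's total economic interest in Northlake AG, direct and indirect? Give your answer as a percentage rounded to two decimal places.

58.83%

Maya reaches Northlake along 2 paths.
Direct stake: 33% = 33%.
Via Juniper: 41% × 63% = 25.83%.
Total: 33% + 25.83% = 58.83%.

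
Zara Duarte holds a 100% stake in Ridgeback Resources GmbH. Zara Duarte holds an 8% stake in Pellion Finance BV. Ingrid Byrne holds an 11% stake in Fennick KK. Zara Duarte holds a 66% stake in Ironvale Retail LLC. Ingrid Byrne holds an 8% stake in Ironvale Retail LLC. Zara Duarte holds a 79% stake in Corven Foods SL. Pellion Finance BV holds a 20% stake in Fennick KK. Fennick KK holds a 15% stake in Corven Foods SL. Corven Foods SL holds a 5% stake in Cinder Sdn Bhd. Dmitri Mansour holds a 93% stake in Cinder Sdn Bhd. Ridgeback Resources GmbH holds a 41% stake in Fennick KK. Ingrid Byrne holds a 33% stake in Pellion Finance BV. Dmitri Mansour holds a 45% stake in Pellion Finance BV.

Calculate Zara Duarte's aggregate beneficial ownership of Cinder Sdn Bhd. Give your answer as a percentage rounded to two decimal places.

4.27%

Zara reaches Cinder along 3 paths.
Via Corven: 79% × 5% = 3.95%.
Via Pellion → Fennick → Corven: 8% × 20% × 15% × 5% = 0.012%.
Via Ridgeback → Fennick → Corven: 100% × 41% × 15% × 5% = 0.3075%.
Total: 3.95% + 0.012% + 0.3075% = 4.2695%.
Rounded: 4.27%.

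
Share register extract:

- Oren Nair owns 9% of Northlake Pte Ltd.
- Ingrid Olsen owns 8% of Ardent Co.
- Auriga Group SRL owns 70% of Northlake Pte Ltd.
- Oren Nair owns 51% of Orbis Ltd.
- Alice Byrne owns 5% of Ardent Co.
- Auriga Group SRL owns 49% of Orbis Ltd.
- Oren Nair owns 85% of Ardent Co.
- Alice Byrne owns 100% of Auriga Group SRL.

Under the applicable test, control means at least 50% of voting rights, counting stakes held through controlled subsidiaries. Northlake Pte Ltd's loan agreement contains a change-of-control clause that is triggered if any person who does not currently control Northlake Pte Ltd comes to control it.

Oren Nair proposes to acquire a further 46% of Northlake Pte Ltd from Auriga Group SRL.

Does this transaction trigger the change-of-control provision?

Yes

The purchase adds only to Oren's holdings (Auriga's stake shrinks), so Oren is the only person who could newly come to control Northlake.
Oren holds 85% of Ardent, so Oren controls Ardent.
Oren holds 51% of Orbis, so Oren controls Orbis.
In Northlake, Oren's side holds only 9%, not ≥ 50%.
So before the transaction, Oren does not control Northlake.
After the purchase, Oren's direct stake in Northlake rises to 9% + 46% = 55%, and Auriga's stake falls to 24%.
Oren holds 55% of Northlake, so Oren controls Northlake.
Oren did not control Northlake before and does after, so the clause is triggered.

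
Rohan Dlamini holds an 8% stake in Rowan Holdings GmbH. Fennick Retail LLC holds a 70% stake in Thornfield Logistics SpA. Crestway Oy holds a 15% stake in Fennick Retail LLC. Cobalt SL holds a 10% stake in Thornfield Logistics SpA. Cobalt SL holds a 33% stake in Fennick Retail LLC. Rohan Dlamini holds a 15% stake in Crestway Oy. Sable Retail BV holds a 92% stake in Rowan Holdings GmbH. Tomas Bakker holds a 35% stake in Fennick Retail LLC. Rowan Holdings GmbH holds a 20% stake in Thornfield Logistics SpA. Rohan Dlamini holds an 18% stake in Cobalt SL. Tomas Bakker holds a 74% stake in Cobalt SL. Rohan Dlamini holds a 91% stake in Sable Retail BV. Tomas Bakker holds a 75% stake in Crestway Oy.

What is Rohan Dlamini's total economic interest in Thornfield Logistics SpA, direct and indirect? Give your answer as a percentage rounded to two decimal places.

25.88%

Rohan reaches Thornfield along 5 paths.
Via Crestway → Fennick: 15% × 15% × 70% = 1.575%.
Via Cobalt → Fennick: 18% × 33% × 70% = 4.158%.
Via Cobalt: 18% × 10% = 1.8%.
Via Rowan: 8% × 20% = 1.6%.
Via Sable → Rowan: 91% × 92% × 20% = 16.744%.
Total: 1.575% + 4.158% + 1.8% + 1.6% + 16.744% = 25.877%.
Rounded: 25.88%.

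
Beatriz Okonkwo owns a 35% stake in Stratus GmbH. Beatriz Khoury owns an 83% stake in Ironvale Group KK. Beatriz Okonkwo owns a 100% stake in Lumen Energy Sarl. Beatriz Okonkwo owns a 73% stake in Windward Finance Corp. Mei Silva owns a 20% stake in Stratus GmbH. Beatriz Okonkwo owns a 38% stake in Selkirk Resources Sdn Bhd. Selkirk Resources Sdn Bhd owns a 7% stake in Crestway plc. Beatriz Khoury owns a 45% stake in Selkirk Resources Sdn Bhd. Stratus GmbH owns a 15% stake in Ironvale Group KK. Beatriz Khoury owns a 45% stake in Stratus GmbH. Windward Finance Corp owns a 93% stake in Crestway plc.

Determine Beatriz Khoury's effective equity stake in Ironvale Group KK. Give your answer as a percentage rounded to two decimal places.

89.75%

Beatriz Khoury reaches Ironvale along 2 paths.
Via Stratus: 45% × 15% = 6.75%.
Direct stake: 83% = 83%.
Total: 6.75% + 83% = 89.75%.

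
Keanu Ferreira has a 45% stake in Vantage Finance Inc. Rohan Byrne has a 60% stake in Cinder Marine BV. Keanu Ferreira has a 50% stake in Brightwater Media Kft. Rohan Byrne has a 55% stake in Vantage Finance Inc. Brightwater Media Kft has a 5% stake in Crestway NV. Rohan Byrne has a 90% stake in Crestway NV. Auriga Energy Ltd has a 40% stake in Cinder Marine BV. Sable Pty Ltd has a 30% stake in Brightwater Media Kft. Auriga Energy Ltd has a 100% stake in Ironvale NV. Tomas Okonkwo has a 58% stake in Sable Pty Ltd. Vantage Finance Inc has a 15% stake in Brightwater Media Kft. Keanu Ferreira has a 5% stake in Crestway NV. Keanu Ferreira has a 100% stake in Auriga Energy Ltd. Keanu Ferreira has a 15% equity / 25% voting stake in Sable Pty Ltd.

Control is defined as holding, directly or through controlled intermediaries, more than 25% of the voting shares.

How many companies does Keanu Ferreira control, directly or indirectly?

Keanu holds 45% of Vantage, so Keanu controls Vantage.
Vantage and Keanu together hold 15% + 50% = 65% of Brightwater, so Keanu controls Brightwater.
Keanu holds 100% of Auriga, so Keanu controls Auriga.
Auriga holds 40% of Cinder, so Keanu controls Cinder.
Auriga holds 100% of Ironvale, so Keanu controls Ironvale.
No other company's threshold is met.
Keanu controls 5 companies.

5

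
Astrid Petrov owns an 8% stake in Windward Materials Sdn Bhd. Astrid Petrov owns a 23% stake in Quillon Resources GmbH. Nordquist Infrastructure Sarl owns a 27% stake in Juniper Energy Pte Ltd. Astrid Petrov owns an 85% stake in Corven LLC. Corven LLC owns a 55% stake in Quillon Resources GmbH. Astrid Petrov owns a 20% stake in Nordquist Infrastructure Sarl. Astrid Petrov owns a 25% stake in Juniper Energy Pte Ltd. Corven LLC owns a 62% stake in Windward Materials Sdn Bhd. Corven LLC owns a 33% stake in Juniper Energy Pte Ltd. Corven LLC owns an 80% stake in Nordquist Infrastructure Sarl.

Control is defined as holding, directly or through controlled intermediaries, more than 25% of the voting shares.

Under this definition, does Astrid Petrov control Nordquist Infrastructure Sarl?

Astrid holds 85% of Corven, so Astrid controls Corven.
Corven and Astrid together hold 80% + 20% = 100% of Nordquist, so Astrid controls Nordquist.

Yes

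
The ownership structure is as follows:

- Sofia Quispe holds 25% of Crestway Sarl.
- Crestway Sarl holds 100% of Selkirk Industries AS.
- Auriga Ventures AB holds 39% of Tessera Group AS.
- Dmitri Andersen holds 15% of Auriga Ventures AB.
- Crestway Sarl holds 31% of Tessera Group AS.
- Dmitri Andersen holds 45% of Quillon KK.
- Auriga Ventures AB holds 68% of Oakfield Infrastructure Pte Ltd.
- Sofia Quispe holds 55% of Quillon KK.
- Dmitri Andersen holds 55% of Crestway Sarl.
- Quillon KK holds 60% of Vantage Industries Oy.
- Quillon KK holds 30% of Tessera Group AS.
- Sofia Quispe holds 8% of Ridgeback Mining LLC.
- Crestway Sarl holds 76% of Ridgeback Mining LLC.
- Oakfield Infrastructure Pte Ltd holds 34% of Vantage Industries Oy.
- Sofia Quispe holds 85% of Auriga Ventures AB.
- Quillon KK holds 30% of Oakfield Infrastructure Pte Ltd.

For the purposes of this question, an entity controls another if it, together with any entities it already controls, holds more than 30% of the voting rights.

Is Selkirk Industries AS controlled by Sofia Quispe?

Sofia holds 55% of Quillon, so Sofia controls Quillon.
Sofia holds 85% of Auriga, so Sofia controls Auriga.
Auriga and Quillon together hold 68% + 30% = 98% of Oakfield, so Sofia controls Oakfield.
Quillon and Auriga together hold 30% + 39% = 69% of Tessera, so Sofia controls Tessera.
Quillon and Oakfield together hold 60% + 34% = 94% of Vantage, so Sofia controls Vantage.
Neither Sofia nor any entity Sofia controls holds any voting interest in Selkirk.
So Sofia does not control Selkirk.

No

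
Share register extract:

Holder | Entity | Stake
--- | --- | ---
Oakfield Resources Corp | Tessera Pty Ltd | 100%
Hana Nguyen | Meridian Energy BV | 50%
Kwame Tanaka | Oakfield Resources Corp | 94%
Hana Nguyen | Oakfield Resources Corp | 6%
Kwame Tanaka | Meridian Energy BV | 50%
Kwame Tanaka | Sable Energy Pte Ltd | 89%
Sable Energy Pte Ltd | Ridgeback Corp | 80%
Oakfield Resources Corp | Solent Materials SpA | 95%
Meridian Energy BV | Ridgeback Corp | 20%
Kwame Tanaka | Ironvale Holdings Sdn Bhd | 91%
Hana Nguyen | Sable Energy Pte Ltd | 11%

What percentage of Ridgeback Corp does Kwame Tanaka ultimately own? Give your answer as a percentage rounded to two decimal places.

Kwame reaches Ridgeback along 2 paths.
Via Meridian: 50% × 20% = 10%.
Via Sable: 89% × 80% = 71.2%.
Total: 10% + 71.2% = 81.2%.
Rounded: 81.20%.

81.20%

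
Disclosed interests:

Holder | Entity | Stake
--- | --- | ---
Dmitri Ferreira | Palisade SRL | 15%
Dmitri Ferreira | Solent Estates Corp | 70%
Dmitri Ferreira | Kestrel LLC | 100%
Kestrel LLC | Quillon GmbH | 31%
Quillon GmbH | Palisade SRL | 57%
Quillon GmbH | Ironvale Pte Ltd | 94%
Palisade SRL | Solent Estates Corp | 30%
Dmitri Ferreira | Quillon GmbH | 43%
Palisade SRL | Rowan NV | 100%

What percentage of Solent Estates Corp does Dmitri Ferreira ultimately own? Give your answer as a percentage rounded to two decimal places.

87.15%

Dmitri reaches Solent along 4 paths.
Direct stake: 70% = 70%.
Via Kestrel → Quillon → Palisade: 100% × 31% × 57% × 30% = 5.301%.
Via Quillon → Palisade: 43% × 57% × 30% = 7.353%.
Via Palisade: 15% × 30% = 4.5%.
Total: 70% + 5.301% + 7.353% + 4.5% = 87.154%.
Rounded: 87.15%.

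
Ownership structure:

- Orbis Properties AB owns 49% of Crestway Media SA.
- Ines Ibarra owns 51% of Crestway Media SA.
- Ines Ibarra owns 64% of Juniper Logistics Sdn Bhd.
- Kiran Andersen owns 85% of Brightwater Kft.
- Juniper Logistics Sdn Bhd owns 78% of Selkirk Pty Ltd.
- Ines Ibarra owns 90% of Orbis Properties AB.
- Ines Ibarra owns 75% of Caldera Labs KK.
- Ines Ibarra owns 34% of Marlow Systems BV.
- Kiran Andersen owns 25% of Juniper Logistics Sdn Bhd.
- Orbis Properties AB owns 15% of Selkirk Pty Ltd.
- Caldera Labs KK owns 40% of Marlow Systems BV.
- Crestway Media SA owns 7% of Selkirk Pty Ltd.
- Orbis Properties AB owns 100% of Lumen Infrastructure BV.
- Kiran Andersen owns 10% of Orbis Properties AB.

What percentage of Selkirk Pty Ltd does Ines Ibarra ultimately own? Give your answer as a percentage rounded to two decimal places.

Ines reaches Selkirk along 4 paths.
Via Orbis: 90% × 15% = 13.5%.
Via Crestway: 51% × 7% = 3.57%.
Via Orbis → Crestway: 90% × 49% × 7% = 3.087%.
Via Juniper: 64% × 78% = 49.92%.
Total: 13.5% + 3.57% + 3.087% + 49.92% = 70.077%.
Rounded: 70.08%.

70.08%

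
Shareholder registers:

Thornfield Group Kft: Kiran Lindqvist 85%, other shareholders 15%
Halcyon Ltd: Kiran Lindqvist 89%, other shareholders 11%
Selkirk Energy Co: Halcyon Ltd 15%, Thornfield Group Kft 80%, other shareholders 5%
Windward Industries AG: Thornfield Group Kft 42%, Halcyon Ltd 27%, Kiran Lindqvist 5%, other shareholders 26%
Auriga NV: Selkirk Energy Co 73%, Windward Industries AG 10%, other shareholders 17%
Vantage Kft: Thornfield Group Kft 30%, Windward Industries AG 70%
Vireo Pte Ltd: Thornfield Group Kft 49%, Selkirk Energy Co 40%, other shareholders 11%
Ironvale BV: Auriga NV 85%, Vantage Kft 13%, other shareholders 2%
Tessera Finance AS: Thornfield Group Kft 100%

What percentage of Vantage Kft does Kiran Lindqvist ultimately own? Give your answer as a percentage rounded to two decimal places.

Kiran reaches Vantage along 4 paths.
Via Thornfield: 85% × 30% = 25.5%.
Via Thornfield → Windward: 85% × 42% × 70% = 24.99%.
Via Halcyon → Windward: 89% × 27% × 70% = 16.821%.
Via Windward: 5% × 70% = 3.5%.
Total: 25.5% + 24.99% + 16.821% + 3.5% = 70.811%.
Rounded: 70.81%.

70.81%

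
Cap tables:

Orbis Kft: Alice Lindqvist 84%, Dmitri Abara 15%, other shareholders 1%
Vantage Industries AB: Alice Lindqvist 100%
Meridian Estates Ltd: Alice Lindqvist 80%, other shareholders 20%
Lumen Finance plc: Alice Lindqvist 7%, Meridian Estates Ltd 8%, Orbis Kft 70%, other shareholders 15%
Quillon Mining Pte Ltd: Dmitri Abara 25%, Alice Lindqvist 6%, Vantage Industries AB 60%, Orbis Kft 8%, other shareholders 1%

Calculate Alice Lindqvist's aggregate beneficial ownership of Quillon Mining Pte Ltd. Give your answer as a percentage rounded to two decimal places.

Alice reaches Quillon along 3 paths.
Direct stake: 6% = 6%.
Via Vantage: 100% × 60% = 60%.
Via Orbis: 84% × 8% = 6.72%.
Total: 6% + 60% + 6.72% = 72.72%.

72.72%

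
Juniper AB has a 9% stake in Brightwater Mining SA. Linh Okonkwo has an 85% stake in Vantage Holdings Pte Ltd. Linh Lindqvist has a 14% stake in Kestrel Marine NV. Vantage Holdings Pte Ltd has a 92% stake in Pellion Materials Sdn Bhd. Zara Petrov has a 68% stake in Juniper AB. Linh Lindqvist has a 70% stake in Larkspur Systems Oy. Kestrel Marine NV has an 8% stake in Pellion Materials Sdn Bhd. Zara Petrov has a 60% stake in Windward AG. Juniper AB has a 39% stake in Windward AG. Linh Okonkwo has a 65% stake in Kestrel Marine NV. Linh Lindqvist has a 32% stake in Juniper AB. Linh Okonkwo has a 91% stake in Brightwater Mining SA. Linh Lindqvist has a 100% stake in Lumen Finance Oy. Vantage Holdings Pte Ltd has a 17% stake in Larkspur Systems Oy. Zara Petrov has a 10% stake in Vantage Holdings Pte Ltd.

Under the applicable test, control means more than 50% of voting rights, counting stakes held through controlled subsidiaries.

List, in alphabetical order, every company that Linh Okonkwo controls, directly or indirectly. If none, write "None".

Linh Okonkwo holds 85% of Vantage, so Linh Okonkwo controls Vantage.
Linh Okonkwo holds 91% of Brightwater, so Linh Okonkwo controls Brightwater.
Linh Okonkwo holds 65% of Kestrel, so Linh Okonkwo controls Kestrel.
Vantage and Kestrel together hold 92% + 8% = 100% of Pellion, so Linh Okonkwo controls Pellion.
No other company's threshold is met.

Brightwater Mining SA, Kestrel Marine NV, Pellion Materials Sdn Bhd, Vantage Holdings Pte Ltd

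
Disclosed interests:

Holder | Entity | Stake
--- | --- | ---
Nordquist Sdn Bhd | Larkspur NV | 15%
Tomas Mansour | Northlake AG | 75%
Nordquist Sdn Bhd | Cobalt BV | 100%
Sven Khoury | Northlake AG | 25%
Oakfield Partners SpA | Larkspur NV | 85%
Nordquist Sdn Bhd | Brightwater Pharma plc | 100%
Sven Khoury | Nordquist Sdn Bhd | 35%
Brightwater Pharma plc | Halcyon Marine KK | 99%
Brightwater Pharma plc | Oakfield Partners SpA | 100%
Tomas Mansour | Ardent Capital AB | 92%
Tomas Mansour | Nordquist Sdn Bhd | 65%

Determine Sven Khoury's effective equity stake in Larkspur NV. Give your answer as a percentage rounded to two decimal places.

35.00%

Sven reaches Larkspur along 2 paths.
Via Nordquist: 35% × 15% = 5.25%.
Via Nordquist → Brightwater → Oakfield: 35% × 100% × 100% × 85% = 29.75%.
Total: 5.25% + 29.75% = 35%.
Rounded: 35.00%.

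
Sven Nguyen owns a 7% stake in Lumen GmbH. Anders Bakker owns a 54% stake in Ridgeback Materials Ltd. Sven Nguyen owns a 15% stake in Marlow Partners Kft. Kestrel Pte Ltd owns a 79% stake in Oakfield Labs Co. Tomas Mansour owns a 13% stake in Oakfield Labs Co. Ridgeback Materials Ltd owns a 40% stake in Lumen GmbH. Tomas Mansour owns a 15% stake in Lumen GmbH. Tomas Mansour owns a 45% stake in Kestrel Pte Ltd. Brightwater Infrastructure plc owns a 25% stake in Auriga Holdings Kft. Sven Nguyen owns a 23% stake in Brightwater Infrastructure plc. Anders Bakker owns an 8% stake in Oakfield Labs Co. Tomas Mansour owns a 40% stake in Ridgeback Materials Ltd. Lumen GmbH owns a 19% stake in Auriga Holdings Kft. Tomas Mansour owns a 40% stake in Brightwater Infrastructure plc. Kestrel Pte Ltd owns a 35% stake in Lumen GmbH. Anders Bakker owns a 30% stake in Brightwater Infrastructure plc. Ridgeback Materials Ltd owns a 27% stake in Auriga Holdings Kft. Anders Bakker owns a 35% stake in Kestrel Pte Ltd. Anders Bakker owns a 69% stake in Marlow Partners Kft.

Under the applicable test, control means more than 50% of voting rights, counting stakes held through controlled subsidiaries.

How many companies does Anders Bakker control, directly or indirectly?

2

Anders holds 54% of Ridgeback, so Anders controls Ridgeback.
Anders holds 69% of Marlow, so Anders controls Marlow.
No other company's threshold is met.
Anders controls 2 companies.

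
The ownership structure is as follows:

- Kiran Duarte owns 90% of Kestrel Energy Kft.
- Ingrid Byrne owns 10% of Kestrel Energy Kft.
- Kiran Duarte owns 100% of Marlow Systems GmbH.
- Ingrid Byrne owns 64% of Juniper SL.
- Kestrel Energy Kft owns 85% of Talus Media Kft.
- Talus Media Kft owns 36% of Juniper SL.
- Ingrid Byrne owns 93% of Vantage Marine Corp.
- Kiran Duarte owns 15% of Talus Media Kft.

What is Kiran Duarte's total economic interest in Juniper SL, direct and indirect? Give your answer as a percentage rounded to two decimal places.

Kiran reaches Juniper along 2 paths.
Via Kestrel → Talus: 90% × 85% × 36% = 27.54%.
Via Talus: 15% × 36% = 5.4%.
Total: 27.54% + 5.4% = 32.94%.

32.94%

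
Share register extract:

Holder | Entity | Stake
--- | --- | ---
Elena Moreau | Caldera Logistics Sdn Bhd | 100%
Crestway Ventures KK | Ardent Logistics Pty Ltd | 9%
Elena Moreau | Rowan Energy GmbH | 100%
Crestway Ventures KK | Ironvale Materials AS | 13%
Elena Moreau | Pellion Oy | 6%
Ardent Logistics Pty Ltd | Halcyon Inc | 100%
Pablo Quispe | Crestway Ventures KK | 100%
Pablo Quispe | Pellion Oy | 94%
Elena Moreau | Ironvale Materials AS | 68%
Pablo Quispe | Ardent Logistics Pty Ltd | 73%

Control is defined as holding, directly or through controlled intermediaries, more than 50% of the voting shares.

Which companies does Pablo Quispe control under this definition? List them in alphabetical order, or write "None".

Pablo holds 94% of Pellion, so Pablo controls Pellion.
Pablo holds 100% of Crestway, so Pablo controls Crestway.
Crestway and Pablo together hold 9% + 73% = 82% of Ardent, so Pablo controls Ardent.
Ardent holds 100% of Halcyon, so Pablo controls Halcyon.
No other company's threshold is met.

Ardent Logistics Pty Ltd, Crestway Ventures KK, Halcyon Inc, Pellion Oy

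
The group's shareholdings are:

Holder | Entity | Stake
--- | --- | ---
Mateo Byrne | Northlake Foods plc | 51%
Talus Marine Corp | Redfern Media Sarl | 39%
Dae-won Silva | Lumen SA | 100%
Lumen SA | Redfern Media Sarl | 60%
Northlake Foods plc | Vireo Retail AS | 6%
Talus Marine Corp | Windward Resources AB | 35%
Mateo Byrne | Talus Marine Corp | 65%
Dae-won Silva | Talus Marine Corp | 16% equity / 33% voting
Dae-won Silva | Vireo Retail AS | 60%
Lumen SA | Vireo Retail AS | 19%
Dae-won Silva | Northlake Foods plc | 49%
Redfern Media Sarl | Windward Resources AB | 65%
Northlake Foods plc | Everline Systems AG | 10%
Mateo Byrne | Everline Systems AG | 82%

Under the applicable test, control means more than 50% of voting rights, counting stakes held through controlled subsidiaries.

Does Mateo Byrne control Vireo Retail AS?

Mateo holds 51% of Northlake, so Mateo controls Northlake.
Mateo holds 65% of Talus, so Mateo controls Talus.
Northlake and Mateo together hold 10% + 82% = 92% of Everline, so Mateo controls Everline.
In Vireo, Mateo's side holds only 6%, not > 50%.
So Mateo does not control Vireo.

No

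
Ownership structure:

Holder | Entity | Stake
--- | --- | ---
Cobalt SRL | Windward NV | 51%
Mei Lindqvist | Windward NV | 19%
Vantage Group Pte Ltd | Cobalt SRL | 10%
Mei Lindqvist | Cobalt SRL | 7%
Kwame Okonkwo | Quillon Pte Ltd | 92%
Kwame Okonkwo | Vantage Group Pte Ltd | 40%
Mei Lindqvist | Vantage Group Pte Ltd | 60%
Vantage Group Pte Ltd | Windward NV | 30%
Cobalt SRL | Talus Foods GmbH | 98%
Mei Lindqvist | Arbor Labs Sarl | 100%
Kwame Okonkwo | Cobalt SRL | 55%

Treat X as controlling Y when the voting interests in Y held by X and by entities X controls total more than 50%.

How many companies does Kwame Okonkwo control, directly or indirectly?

Kwame holds 55% of Cobalt, so Kwame controls Cobalt.
Cobalt holds 51% of Windward, so Kwame controls Windward.
Cobalt holds 98% of Talus, so Kwame controls Talus.
Kwame holds 92% of Quillon, so Kwame controls Quillon.
No other company's threshold is met.
Kwame controls 4 companies.

4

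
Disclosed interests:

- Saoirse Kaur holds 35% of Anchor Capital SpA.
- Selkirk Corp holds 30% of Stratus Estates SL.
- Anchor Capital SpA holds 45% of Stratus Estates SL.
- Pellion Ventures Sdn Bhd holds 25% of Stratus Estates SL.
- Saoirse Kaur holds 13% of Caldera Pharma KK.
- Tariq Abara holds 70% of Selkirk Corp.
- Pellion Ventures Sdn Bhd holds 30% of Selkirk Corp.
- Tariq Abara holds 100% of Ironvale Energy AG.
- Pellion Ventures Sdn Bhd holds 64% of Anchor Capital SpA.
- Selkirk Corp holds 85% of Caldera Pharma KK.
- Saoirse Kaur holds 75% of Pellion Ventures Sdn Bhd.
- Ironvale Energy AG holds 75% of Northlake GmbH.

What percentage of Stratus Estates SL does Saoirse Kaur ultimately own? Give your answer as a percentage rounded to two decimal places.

62.85%

Saoirse reaches Stratus along 4 paths.
Via Anchor: 35% × 45% = 15.75%.
Via Pellion → Anchor: 75% × 64% × 45% = 21.6%.
Via Pellion: 75% × 25% = 18.75%.
Via Pellion → Selkirk: 75% × 30% × 30% = 6.75%.
Total: 15.75% + 21.6% + 18.75% + 6.75% = 62.85%.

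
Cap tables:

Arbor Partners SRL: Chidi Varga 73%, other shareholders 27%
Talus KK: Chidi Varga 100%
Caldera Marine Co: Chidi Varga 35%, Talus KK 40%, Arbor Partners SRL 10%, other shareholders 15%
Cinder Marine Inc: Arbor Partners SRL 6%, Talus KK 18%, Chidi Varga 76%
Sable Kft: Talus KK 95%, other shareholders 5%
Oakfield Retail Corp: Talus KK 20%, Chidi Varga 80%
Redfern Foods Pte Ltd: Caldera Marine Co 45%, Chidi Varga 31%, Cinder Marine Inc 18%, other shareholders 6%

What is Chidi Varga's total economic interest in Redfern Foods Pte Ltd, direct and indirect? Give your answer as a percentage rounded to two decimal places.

85.74%

Chidi reaches Redfern along 7 paths.
Via Caldera: 35% × 45% = 15.75%.
Via Talus → Caldera: 100% × 40% × 45% = 18%.
Via Arbor → Caldera: 73% × 10% × 45% = 3.285%.
Direct stake: 31% = 31%.
Via Arbor → Cinder: 73% × 6% × 18% = 0.7884%.
Via Talus → Cinder: 100% × 18% × 18% = 3.24%.
Via Cinder: 76% × 18% = 13.68%.
Total: 15.75% + 18% + 3.285% + 31% + 0.7884% + 3.24% + 13.68% = 85.7434%.
Rounded: 85.74%.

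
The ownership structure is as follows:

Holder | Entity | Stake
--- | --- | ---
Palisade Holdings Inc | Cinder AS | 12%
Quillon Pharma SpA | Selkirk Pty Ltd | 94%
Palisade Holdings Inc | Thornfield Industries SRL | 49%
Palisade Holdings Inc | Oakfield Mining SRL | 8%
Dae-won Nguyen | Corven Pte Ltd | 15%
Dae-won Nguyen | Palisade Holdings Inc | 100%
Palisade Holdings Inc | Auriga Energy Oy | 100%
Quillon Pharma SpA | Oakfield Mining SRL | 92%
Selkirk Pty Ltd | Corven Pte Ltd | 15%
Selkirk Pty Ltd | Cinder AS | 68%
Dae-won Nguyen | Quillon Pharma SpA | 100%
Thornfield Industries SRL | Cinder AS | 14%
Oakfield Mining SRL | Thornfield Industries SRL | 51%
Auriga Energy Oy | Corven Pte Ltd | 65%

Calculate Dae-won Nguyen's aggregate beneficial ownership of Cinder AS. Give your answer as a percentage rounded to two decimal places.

89.92%

Dae-won reaches Cinder along 5 paths.
Via Quillon → Oakfield → Thornfield: 100% × 92% × 51% × 14% = 6.5688%.
Via Palisade → Oakfield → Thornfield: 100% × 8% × 51% × 14% = 0.5712%.
Via Palisade → Thornfield: 100% × 49% × 14% = 6.86%.
Via Quillon → Selkirk: 100% × 94% × 68% = 63.92%.
Via Palisade: 100% × 12% = 12%.
Total: 6.5688% + 0.5712% + 6.86% + 63.92% + 12% = 89.92%.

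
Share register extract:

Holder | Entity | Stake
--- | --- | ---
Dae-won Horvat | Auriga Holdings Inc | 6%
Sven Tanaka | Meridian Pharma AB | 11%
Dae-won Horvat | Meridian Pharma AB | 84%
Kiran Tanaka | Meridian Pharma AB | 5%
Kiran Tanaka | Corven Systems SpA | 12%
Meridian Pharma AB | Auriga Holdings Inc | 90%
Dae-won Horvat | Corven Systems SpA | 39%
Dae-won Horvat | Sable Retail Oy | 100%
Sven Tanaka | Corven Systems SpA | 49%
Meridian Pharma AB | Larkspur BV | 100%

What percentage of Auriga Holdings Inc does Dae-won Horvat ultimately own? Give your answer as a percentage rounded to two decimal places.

Dae-won reaches Auriga along 2 paths.
Via Meridian: 84% × 90% = 75.6%.
Direct stake: 6% = 6%.
Total: 75.6% + 6% = 81.6%.
Rounded: 81.60%.

81.60%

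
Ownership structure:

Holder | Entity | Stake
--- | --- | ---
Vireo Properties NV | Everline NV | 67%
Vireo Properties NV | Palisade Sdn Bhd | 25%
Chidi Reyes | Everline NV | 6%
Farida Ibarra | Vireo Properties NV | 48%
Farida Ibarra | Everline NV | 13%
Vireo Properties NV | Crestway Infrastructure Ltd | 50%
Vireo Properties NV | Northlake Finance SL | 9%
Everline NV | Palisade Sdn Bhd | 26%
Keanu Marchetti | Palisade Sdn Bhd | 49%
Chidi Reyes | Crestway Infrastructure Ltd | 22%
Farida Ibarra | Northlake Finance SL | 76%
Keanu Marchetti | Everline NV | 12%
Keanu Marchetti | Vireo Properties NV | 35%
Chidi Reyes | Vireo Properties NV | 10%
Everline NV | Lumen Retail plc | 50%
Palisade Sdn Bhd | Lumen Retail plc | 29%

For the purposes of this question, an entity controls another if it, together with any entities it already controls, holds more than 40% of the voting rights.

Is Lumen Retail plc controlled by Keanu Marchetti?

No

Keanu holds 49% of Palisade, so Keanu controls Palisade.
In Lumen, Keanu's side holds only 29%, not > 40%.
So Keanu does not control Lumen.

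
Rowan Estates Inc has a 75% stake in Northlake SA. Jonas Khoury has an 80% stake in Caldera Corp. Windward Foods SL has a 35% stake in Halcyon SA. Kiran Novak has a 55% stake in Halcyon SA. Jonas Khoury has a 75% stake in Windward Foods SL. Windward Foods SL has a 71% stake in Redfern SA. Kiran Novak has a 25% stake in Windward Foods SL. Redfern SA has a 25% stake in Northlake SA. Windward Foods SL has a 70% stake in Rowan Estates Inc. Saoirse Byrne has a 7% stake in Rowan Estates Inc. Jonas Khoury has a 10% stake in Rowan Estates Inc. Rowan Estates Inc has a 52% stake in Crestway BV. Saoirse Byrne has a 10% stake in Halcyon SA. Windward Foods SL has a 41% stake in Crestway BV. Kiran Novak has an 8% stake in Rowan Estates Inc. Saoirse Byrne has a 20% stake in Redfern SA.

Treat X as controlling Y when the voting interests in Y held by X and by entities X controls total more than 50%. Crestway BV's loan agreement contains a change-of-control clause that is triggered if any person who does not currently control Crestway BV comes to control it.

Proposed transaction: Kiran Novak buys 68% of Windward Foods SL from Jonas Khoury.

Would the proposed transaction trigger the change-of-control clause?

Yes

The purchase adds only to Kiran's holdings (Jonas's stake shrinks), so Kiran is the only person who could newly come to control Crestway.
Kiran holds 55% of Halcyon, so Kiran controls Halcyon.
Neither Kiran nor any entity Kiran controls holds any voting interest in Crestway.
So before the transaction, Kiran does not control Crestway.
After the purchase, Kiran's direct stake in Windward rises to 25% + 68% = 93%, and Jonas's stake falls to 7%.
Kiran holds 93% of Windward, so Kiran controls Windward.
Kiran and Windward together hold 8% + 70% = 78% of Rowan, so Kiran controls Rowan.
Rowan and Windward together hold 52% + 41% = 93% of Crestway, so Kiran controls Crestway.
Kiran did not control Crestway before and does after, so the clause is triggered.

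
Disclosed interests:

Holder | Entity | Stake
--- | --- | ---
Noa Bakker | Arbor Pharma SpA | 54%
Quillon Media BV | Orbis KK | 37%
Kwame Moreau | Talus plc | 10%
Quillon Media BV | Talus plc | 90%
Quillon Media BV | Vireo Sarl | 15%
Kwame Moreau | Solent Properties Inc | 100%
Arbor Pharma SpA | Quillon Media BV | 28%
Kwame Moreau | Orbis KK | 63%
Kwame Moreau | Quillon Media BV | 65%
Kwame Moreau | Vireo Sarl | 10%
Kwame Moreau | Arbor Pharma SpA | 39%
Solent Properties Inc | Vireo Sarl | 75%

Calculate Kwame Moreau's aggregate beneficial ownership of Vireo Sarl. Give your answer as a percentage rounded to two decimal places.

96.39%

Kwame reaches Vireo along 4 paths.
Via Solent: 100% × 75% = 75%.
Direct stake: 10% = 10%.
Via Arbor → Quillon: 39% × 28% × 15% = 1.638%.
Via Quillon: 65% × 15% = 9.75%.
Total: 75% + 10% + 1.638% + 9.75% = 96.388%.
Rounded: 96.39%.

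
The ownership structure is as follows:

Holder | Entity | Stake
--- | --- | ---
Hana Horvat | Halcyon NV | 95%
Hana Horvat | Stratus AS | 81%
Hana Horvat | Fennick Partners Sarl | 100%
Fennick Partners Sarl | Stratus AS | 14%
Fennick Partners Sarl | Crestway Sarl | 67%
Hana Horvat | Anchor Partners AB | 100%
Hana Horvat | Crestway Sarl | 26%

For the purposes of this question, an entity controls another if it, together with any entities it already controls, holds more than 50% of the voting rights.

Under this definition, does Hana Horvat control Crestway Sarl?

Yes

Hana holds 100% of Fennick, so Hana controls Fennick.
Fennick and Hana together hold 67% + 26% = 93% of Crestway, so Hana controls Crestway.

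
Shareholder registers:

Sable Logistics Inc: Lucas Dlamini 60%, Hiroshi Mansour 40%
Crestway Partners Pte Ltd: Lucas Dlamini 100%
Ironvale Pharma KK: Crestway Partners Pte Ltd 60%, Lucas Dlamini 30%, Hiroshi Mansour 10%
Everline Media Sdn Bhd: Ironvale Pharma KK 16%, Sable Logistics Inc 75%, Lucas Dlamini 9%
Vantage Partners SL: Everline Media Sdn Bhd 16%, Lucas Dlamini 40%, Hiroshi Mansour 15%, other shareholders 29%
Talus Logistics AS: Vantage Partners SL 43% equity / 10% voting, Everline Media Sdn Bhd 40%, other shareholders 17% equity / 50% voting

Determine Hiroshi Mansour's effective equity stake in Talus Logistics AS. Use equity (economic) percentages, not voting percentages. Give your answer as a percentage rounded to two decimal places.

21.26%

Hiroshi reaches Talus along 5 paths.
Via Ironvale → Everline → Vantage: 10% × 16% × 16% × 43% = 0.11008%.
Via Sable → Everline → Vantage: 40% × 75% × 16% × 43% = 2.064%.
Via Vantage: 15% × 43% = 6.45%.
Via Ironvale → Everline: 10% × 16% × 40% = 0.64%.
Via Sable → Everline: 40% × 75% × 40% = 12%.
Total: 0.11008% + 2.064% + 6.45% + 0.64% + 12% = 21.26408%.
Rounded: 21.26%.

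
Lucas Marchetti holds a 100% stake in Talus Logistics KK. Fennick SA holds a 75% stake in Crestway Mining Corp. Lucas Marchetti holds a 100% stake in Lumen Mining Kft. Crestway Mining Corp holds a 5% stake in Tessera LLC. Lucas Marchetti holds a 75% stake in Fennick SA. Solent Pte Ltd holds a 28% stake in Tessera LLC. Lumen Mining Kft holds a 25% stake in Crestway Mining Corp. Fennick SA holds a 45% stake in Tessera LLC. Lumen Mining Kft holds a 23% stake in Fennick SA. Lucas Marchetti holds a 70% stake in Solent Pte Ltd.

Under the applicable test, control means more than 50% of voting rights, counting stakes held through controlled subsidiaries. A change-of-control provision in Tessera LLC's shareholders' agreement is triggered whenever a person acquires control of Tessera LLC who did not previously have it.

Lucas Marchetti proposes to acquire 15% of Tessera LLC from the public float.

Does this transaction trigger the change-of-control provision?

No

The purchase changes only Lucas's holdings, so Lucas is the only person who could newly come to control Tessera.
Lucas holds 100% of Lumen, so Lucas controls Lumen.
Lumen and Lucas together hold 23% + 75% = 98% of Fennick, so Lucas controls Fennick.
Lumen and Fennick together hold 25% + 75% = 100% of Crestway, so Lucas controls Crestway.
Lucas holds 70% of Solent, so Lucas controls Solent.
Solent and Fennick and Crestway together hold 28% + 45% + 5% = 78% of Tessera, so Lucas controls Tessera.
So Lucas already controls Tessera before the transaction.
After the purchase, Lucas holds 15% of Tessera directly.
Lucas controlled Tessera already, so this is not a new person acquiring control; every other person's position is unchanged or reduced.
No new person acquires control, so the clause is not triggered.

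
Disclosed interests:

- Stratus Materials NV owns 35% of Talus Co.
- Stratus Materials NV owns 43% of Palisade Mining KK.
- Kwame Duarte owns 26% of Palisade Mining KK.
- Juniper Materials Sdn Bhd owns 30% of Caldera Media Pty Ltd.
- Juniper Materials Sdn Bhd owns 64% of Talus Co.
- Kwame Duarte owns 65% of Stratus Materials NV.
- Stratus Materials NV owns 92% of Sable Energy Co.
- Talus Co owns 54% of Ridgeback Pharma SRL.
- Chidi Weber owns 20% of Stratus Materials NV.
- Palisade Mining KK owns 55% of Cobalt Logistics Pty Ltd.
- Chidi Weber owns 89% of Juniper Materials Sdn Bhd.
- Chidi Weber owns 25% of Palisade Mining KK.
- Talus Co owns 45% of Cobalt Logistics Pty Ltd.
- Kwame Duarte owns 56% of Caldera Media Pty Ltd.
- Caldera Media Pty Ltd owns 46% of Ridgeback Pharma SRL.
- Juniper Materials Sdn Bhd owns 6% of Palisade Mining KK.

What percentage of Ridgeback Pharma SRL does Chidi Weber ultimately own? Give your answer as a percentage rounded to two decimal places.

Chidi reaches Ridgeback along 3 paths.
Via Juniper → Caldera: 89% × 30% × 46% = 12.282%.
Via Juniper → Talus: 89% × 64% × 54% = 30.7584%.
Via Stratus → Talus: 20% × 35% × 54% = 3.78%.
Total: 12.282% + 30.7584% + 3.78% = 46.8204%.
Rounded: 46.82%.

46.82%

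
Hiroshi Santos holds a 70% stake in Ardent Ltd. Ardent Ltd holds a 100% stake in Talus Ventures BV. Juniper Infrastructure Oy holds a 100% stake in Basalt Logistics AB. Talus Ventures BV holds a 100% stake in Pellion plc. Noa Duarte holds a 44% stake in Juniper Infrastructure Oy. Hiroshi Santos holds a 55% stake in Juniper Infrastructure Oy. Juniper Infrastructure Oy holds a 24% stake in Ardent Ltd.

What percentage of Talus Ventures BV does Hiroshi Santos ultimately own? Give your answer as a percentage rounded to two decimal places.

Hiroshi reaches Talus along 2 paths.
Via Juniper → Ardent: 55% × 24% × 100% = 13.2%.
Via Ardent: 70% × 100% = 70%.
Total: 13.2% + 70% = 83.2%.
Rounded: 83.20%.

83.20%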